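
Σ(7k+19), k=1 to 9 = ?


Σ(7k+19) = 7·Σk + 19·n
= 7·45 + 19·9
= 315 + 171 = 486

Σ = 486


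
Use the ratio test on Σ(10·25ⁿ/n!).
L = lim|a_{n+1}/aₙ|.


aₙ = 10·25^n/n!
a_{n+1}/aₙ = 25^(n+1)/(n+1)! × n!/25^n  (constant 10 cancels)
= 25/(n+1)
L = lim(n→∞) 25/(n+1) = 0
L < 1 → series CONVERGES

Converges (ratio test: L = 0 < 1)


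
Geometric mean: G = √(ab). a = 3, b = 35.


GM = √(3×35) = √105 = 10.247

GM = 10.247


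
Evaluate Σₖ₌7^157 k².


Σₖ₌7^157 k² = Σₖ₌₁^157 k² − Σₖ₌₁^6 k²
= 157·158·315/6 − 6·7·13/6
= 1302315 − 91 = 1302224

Σk² = 1302224


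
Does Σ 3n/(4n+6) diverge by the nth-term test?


lim(n→∞) 3n/(4n+6) = 3/4 = 3/4  (divide numerator and denominator by n)
lim aₙ = 3/4 ≠ 0 → series DIVERGES

Diverges (lim aₙ = 3/4 ≠ 0)


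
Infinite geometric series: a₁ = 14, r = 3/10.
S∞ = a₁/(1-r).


S∞ = a₁/(1-r) = 14/(1 - 3/10)
= 14/(7/10)
= 20

S∞ = 20


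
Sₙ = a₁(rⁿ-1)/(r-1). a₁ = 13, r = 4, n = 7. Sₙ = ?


Sₙ = 13×(4^7 - 1)/(4 - 1)
= 13×(16384 - 1)/3
= 13×16383/3
= 70993

S_7 = 70993


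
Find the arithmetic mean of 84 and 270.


AM = (84 + 270)/2 = 354/2 = 177

AM = 177


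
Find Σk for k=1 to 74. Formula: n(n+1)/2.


n(n+1)/2 = 74×75/2 = 5550/2 = 2775

Σk = 2775


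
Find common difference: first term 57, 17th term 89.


d = (aₙ - a₁)/(n-1)
= (89 - 57)/(17-1)
= 32/16 = 2

d = 2


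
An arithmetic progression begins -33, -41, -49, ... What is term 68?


aₙ = a₁ + (n-1)d
= -33 + (68-1)×-8
= -33 - 536
= -569

a_68 = -569


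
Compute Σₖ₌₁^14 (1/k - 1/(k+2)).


Telescoping with gap 2: two head and two tail terms survive.
= (1 + 1/2) - (1/15 + 1/16)
= 3/2 - 1/15 - 1/16 = 329/240

Sum = 329/240


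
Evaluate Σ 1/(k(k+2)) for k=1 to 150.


1/(k(k+2)) = (1/2)·(1/k - 1/(k+2)) (partial fractions)
Telescoping: Σ = (1/2)·(1 + 1/2 - 1/151 - 1/152) = 34125/45904

Sum = 34125/45904


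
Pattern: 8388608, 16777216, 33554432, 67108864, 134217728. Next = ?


Pattern: powers of 2: 2ⁿ
Terms: 8388608, 16777216, 33554432, 67108864, 134217728
Next term = 268435456

Next term = 268435456


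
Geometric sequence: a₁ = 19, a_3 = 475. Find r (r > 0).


r^(n-1) = aₙ/a₁
r^2 = 475/19 = 25
r = 25^(1/2)
= ±5; taking r > 0 gives r = 5

r = 5


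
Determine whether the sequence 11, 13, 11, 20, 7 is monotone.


Differences: 2, -2, 9, -13
Difference at position 1 is +2 (> 0) but position 2 is -2 (< 0) — sequence both rises and falls
→ NOT monotonic

Not monotonic


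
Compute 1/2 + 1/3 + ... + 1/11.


Σₖ₌2^11 1/k = 1/2 + 1/3 + 1/4 + 1/5 + 1/6 + 1/7 + 1/8 + 1/9 + 1/10 + 1/11
= 55991/27720
≈ 2.0199

Sum = 55991/27720 ≈ 2.0199


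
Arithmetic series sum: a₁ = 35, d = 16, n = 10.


aₙ = 35 + (10-1)×16 = 179
Sₙ = n(a₁+aₙ)/2 = 10×(35+179)/2
= 10×214/2 = 1070

S_10 = 1070


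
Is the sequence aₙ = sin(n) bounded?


For all n, -1 ≤ sin(n) ≤ 1, so -1 ≤ sin(n) ≤ 1
Lower bound: -1, Upper bound: 1
The sequence IS bounded

Bounded (-1 ≤ aₙ ≤ 1)


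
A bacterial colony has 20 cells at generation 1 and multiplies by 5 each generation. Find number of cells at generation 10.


aₙ = a₁·r^(n-1)
= 20×5^9
= 20×1953125
= 39062500

a_10 = 39062500


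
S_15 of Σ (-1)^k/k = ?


S = -1 + 1/2 - 1/3 + 1/4 - 1/5 + 1/6 - 1/7 + 1/8 ± ...
= -0.7254
(Full series converges to -ln(2) ≈ -0.6931)

S_15 = -0.7254


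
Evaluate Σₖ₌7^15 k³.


Σₖ₌7^15 k³ = [15·16/2]² − [6·7/2]²
= 14400 − 441 = 13959

Σk³ = 13959


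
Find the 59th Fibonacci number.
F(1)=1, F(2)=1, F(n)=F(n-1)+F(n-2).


Fibonacci sequence: 1, 1, 2, 3, 5, 8, 13, 21, 34, 55, 89, ...
F(59) = 956722026041

F(59) = 956722026041


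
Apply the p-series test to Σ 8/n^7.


p-series test: Σ c/n^p converges if p > 1, diverges if p ≤ 1 (constant c > 0 doesn't affect convergence).
p = 7
7 > 1 → CONVERGES

Converges (p = 7 > 1)


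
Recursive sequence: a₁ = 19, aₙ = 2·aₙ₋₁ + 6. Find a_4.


Computing step by step:
a_1 = 19
a_2 = 44
a_3 = 94
a_4 = 194


a_4 = 194


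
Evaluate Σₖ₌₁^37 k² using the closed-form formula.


n = 37
n(n+1)(2n+1)/6 = 37×38×75/6
= 105450/6 = 17575

Σk² = 17575


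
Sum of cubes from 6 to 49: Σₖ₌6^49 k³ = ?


Σₖ₌6^49 k³ = [49·50/2]² − [5·6/2]²
= 1500625 − 225 = 1500400

Σk³ = 1500400


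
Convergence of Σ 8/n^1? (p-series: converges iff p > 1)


p-series test: Σ c/n^p converges if p > 1, diverges if p ≤ 1 (constant c > 0 doesn't affect convergence).
p = 1
1 ≤ 1 → DIVERGES

Diverges (p = 1 ≤ 1)


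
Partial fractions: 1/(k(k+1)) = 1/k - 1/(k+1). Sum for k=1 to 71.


1/(k(k+1)) = 1/k - 1/(k+1) (partial fractions)
Telescoping: Σ = 1 - 1/72 = 71/72

Sum = 71/72


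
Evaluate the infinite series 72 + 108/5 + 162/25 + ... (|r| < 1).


S∞ = a₁/(1-r) = 72/(1 - 3/10)
= 72/(7/10)
= 720/7

S∞ = 720/7


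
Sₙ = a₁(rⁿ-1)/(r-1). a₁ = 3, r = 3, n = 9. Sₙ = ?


Sₙ = 3×(3^9 - 1)/(3 - 1)
= 3×(19683 - 1)/2
= 3×19682/2
= 29523

S_9 = 29523


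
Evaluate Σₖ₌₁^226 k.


n(n+1)/2 = 226×227/2 = 51302/2 = 25651

Σk = 25651


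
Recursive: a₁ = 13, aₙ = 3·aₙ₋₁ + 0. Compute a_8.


Computing step by step:
a_1 = 13
a_2 = 39
a_3 = 117
a_4 = 351
a_5 = 1053
a_6 = 3159
a_7 = 9477
a_8 = 28431


a_8 = 28431


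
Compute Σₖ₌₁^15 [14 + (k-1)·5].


aₙ = 14 + (15-1)×5 = 84
Sₙ = n(a₁+aₙ)/2 = 15×(14+84)/2
= 15×98/2 = 735

S_15 = 735


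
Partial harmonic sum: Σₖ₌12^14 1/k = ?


Σₖ₌12^14 1/k = 1/12 + 1/13 + 1/14
= 253/1092
≈ 0.2317

Sum = 253/1092 ≈ 0.2317


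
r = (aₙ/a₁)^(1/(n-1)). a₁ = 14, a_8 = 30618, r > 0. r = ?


r^(n-1) = aₙ/a₁
r^7 = 30618/14 = 2187
r = 2187^(1/7)
= 3

r = 3


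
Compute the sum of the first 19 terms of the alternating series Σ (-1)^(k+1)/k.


S = 1 - 1/2 + 1/3 - 1/4 + 1/5 - 1/6 + 1/7 - 1/8 ± ...
= 0.7188
(Full series converges to +ln(2) ≈ +0.6931)

S_19 = 0.7188


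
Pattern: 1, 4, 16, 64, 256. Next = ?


Pattern: geometric (r=4)
Terms: 1, 4, 16, 64, 256
Next term = 1024

Next term = 1024


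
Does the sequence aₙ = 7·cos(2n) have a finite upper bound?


For all n, -1 ≤ cos(2n) ≤ 1, so -7 ≤ 7·cos(2n) ≤ 7
Lower bound: -7, Upper bound: 7
The sequence IS bounded

Bounded (-7 ≤ aₙ ≤ 7)


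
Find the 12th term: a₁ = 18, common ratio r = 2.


aₙ = a₁·r^(n-1)
= 18×2^11
= 18×2048
= 36864

a_12 = 36864


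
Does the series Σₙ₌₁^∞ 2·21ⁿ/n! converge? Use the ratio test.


aₙ = 2·21^n/n!
a_{n+1}/aₙ = 21^(n+1)/(n+1)! × n!/21^n  (constant 2 cancels)
= 21/(n+1)
L = lim(n→∞) 21/(n+1) = 0
L < 1 → series CONVERGES

Converges (ratio test: L = 0 < 1)


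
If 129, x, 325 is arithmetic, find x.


AM = (129 + 325)/2 = 454/2 = 227

AM = 227


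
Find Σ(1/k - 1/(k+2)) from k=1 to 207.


Telescoping with gap 2: two head and two tail terms survive.
= (1 + 1/2) - (1/208 + 1/209)
= 3/2 - 1/208 - 1/209 = 64791/43472

Sum = 64791/43472


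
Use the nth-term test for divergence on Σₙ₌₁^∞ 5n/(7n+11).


lim(n→∞) 5n/(7n+11) = 5/7 = 5/7  (divide numerator and denominator by n)
lim aₙ = 5/7 ≠ 0 → series DIVERGES

Diverges (lim aₙ = 5/7 ≠ 0)


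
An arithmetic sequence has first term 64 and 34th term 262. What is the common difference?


d = (aₙ - a₁)/(n-1)
= (262 - 64)/(34-1)
= 198/33 = 6

d = 6


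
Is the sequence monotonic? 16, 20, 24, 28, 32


Differences: 4, 4, 4, 4
All differences > 0 → strictly INCREASING

Monotonically increasing


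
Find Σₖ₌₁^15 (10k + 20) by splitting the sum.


Σ(10k+20) = 10·Σk + 20·n
= 10·120 + 20·15
= 1200 + 300 = 1500

Σ = 1500


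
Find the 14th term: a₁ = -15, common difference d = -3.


aₙ = a₁ + (n-1)d
= -15 + (14-1)×-3
= -15 - 39
= -54

a_14 = -54


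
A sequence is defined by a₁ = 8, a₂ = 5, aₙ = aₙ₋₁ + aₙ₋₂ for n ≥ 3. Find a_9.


Computing iteratively: 8, 5, 13, 18, 31, 49, 80, 129, 209
a_9 = 209

a_9 = 209


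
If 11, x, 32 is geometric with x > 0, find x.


GM = √(11×32) = √352 = 18.7617

GM = 18.7617


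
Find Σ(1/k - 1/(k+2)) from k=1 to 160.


Telescoping with gap 2: two head and two tail terms survive.
= (1 + 1/2) - (1/161 + 1/162)
= 3/2 - 1/161 - 1/162 = 19400/13041

Sum = 19400/13041


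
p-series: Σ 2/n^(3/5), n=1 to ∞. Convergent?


p-series test: Σ c/n^p converges if p > 1, diverges if p ≤ 1 (constant c > 0 doesn't affect convergence).
p = 3/5
3/5 ≤ 1 → DIVERGES

Diverges (p = 3/5 ≤ 1)


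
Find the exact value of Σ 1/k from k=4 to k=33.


Σₖ₌4^33 1/k = 1/4 + 1/5 + 1/6 + ... + 1/33
= 29608831262749/13127595717600
≈ 2.2555

Sum = 29608831262749/13127595717600 ≈ 2.2555


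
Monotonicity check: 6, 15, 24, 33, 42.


Differences: 9, 9, 9, 9
All differences > 0 → strictly INCREASING

Monotonically increasing


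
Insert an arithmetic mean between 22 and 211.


AM = (22 + 211)/2 = 233/2 = 116.5

AM = 116.5


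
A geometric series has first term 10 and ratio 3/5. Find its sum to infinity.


S∞ = a₁/(1-r) = 10/(1 - 3/5)
= 10/(2/5)
= 25

S∞ = 25


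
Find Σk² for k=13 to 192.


Σₖ₌13^192 k² = Σₖ₌₁^192 k² − Σₖ₌₁^12 k²
= 192·193·385/6 − 12·13·25/6
= 2377760 − 650 = 2377110

Σk² = 2377110


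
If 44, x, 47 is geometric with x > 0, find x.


GM = √(44×47) = √2068 = 45.4753

GM = 45.4753


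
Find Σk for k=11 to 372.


Σₖ₌11^372 k = Σₖ₌₁^372 k − Σₖ₌₁^10 k
= 372·373/2 − 10·11/2
= 69378 − 55 = 69323

Σk = 69323


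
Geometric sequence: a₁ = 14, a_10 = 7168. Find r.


r^(n-1) = aₙ/a₁
r^9 = 7168/14 = 512
r = 512^(1/9)
= 2

r = 2


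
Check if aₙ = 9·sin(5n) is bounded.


For all n, -1 ≤ sin(5n) ≤ 1, so -9 ≤ 9·sin(5n) ≤ 9
Lower bound: -9, Upper bound: 9
The sequence IS bounded

Bounded (-9 ≤ aₙ ≤ 9)


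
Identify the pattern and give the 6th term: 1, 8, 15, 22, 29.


Pattern: arithmetic (d=7)
Terms: 1, 8, 15, 22, 29
Next term = 36

Next term = 36


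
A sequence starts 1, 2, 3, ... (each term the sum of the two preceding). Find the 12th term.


Computing iteratively: 1, 2, 3, 5, 8, 13, 21, 34, 55, 89, 144, 233
a_12 = 233

a_12 = 233


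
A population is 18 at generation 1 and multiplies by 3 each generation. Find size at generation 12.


aₙ = a₁·r^(n-1)
= 18×3^11
= 18×177147
= 3188646

a_12 = 3188646


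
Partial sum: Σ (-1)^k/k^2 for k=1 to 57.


S = -1 + 1/4 - 1/9 + 1/16 - 1/25 + 1/36 - 1/49 + 1/64 ± ...
= -0.8226
(Full series converges to -π²/12 ≈ -0.8225)

S_57 = -0.8226


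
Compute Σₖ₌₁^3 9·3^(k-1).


Sₙ = 9×(3^3 - 1)/(3 - 1)
= 9×(27 - 1)/2
= 9×26/2
= 117

S_3 = 117


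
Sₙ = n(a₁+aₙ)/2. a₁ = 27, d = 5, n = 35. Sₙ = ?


aₙ = 27 + (35-1)×5 = 197
Sₙ = n(a₁+aₙ)/2 = 35×(27+197)/2
= 35×224/2 = 3920

S_35 = 3920


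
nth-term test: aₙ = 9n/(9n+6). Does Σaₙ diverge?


lim(n→∞) 9n/(9n+6) = 9/9 = 1  (divide numerator and denominator by n)
lim aₙ = 1 ≠ 0 → series DIVERGES

Diverges (lim aₙ = 1 ≠ 0)


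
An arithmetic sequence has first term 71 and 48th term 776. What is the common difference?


d = (aₙ - a₁)/(n-1)
= (776 - 71)/(48-1)
= 705/47 = 15

d = 15


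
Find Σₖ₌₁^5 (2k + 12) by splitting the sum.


Σ(2k+12) = 2·Σk + 12·n
= 2·15 + 12·5
= 30 + 60 = 90

Σ = 90


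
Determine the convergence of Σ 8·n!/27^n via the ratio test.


aₙ = 8·n!/27^n
a_{n+1}/aₙ = (n+1)!/27^(n+1) × 27^n/n!  (constant 8 cancels)
= (n+1)/27
L = lim(n→∞) (n+1)/27 = ∞
L > 1 → series DIVERGES

Diverges (ratio test: L = ∞ > 1)


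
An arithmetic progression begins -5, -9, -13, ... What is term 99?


aₙ = a₁ + (n-1)d
= -5 + (99-1)×-4
= -5 - 392
= -397

a_99 = -397


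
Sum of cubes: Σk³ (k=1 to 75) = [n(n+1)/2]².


n(n+1)/2 = 75×76/2 = 2850
Σk³ = 2850² = 8122500

Σk³ = 8122500


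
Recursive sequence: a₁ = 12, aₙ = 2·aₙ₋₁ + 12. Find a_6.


Computing step by step:
a_1 = 12
a_2 = 36
a_3 = 84
a_4 = 180
a_5 = 372
a_6 = 756


a_6 = 756


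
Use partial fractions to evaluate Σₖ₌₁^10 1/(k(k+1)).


1/(k(k+1)) = 1/k - 1/(k+1) (partial fractions)
Telescoping: Σ = 1 - 1/11 = 10/11

Sum = 10/11


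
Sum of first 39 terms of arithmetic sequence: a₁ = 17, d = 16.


aₙ = 17 + (39-1)×16 = 625
Sₙ = n(a₁+aₙ)/2 = 39×(17+625)/2
= 39×642/2 = 12519

S_39 = 12519


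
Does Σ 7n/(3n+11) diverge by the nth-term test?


lim(n→∞) 7n/(3n+11) = 7/3 = 7/3  (divide numerator and denominator by n)
lim aₙ = 7/3 ≠ 0 → series DIVERGES

Diverges (lim aₙ = 7/3 ≠ 0)


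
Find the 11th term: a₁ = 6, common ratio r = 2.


aₙ = a₁·r^(n-1)
= 6×2^10
= 6×1024
= 6144

a_11 = 6144


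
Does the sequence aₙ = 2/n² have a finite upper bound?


a₁ = 2, a₂ = 2/4, a₃ = 2/9, ...
0 < aₙ ≤ 2 for all n ≥ 1
The sequence IS bounded

Bounded (0 < aₙ ≤ 2)


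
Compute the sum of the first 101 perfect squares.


n = 101
n(n+1)(2n+1)/6 = 101×102×203/6
= 2091306/6 = 348551

Σk² = 348551


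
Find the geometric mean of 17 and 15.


GM = √(17×15) = √255 = 15.9687

GM = 15.9687


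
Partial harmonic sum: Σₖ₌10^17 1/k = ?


Σₖ₌10^17 1/k = 1/10 + 1/11 + 1/12 + 1/13 + 1/14 + 1/15 + 1/16 + 1/17
= 166245/272272
≈ 0.6106

Sum = 166245/272272 ≈ 0.6106


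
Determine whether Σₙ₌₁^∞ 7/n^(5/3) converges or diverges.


p-series test: Σ c/n^p converges if p > 1, diverges if p ≤ 1 (constant c > 0 doesn't affect convergence).
p = 5/3
5/3 > 1 → CONVERGES

Converges (p = 5/3 > 1)


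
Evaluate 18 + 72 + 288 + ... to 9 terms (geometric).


Sₙ = 18×(4^9 - 1)/(4 - 1)
= 18×(262144 - 1)/3
= 18×262143/3
= 1572858

S_9 = 1572858


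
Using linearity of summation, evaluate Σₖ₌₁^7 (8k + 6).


Σ(8k+6) = 8·Σk + 6·n
= 8·28 + 6·7
= 224 + 42 = 266

Σ = 266


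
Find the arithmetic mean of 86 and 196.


AM = (86 + 196)/2 = 282/2 = 141

AM = 141


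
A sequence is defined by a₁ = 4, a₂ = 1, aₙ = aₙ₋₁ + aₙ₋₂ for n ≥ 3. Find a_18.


Computing iteratively: 4, 1, 5, 6, 11, 17, 28, 45, 73, 118, 191, 309, ...
a_18 = 5545

a_18 = 5545


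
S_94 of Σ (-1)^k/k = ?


S = -1 + 1/2 - 1/3 + 1/4 - 1/5 + 1/6 - 1/7 + 1/8 ± ...
= -0.6879
(Full series converges to -ln(2) ≈ -0.6931)

S_94 = -0.6879


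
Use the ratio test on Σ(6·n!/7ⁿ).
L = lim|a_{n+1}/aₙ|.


aₙ = 6·n!/7^n
a_{n+1}/aₙ = (n+1)!/7^(n+1) × 7^n/n!  (constant 6 cancels)
= (n+1)/7
L = lim(n→∞) (n+1)/7 = ∞
L > 1 → series DIVERGES

Diverges (ratio test: L = ∞ > 1)


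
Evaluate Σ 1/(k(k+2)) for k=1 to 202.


1/(k(k+2)) = (1/2)·(1/k - 1/(k+2)) (partial fractions)
Telescoping: Σ = (1/2)·(1 + 1/2 - 1/203 - 1/204) = 61711/82824

Sum = 61711/82824


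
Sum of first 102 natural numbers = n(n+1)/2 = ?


n(n+1)/2 = 102×103/2 = 10506/2 = 5253

Σk = 5253


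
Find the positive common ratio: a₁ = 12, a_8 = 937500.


r^(n-1) = aₙ/a₁
r^7 = 937500/12 = 78125
r = 78125^(1/7)
= 5

r = 5


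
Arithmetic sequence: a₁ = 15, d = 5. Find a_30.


aₙ = a₁ + (n-1)d
= 15 + (30-1)×5
= 15 + 145
= 160

a_30 = 160


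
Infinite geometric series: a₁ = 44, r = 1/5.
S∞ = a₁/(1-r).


S∞ = a₁/(1-r) = 44/(1 - 1/5)
= 44/(4/5)
= 55

S∞ = 55


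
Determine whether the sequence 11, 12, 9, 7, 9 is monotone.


Differences: 1, -3, -2, 2
Difference at position 1 is +1 (> 0) but position 2 is -3 (< 0) — sequence both rises and falls
→ NOT monotonic

Not monotonic


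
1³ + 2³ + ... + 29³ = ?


n(n+1)/2 = 29×30/2 = 435
Σk³ = 435² = 189225

Σk³ = 189225


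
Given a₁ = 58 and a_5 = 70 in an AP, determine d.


d = (aₙ - a₁)/(n-1)
= (70 - 58)/(5-1)
= 12/4 = 3

d = 3


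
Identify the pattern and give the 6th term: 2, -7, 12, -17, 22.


Pattern: alternating sign, magnitude arithmetic (d=5)
Terms: 2, -7, 12, -17, 22
Next term = -27

Next term = -27


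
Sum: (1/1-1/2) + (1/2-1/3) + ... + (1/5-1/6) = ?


Telescoping: adjacent terms cancel.
= 1/1 - 1/6
= 1 - 1/6 = 5/6

Sum = 5/6


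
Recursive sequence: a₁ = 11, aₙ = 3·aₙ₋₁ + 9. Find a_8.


Computing step by step:
a_1 = 11
a_2 = 42
a_3 = 135
a_4 = 414
a_5 = 1251
a_6 = 3762
a_7 = 11295
a_8 = 33894


a_8 = 33894


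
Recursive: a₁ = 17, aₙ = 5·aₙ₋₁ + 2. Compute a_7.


Computing step by step:
a_1 = 17
a_2 = 87
a_3 = 437
a_4 = 2187
a_5 = 10937
a_6 = 54687
a_7 = 273437


a_7 = 273437


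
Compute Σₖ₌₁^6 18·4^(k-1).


Sₙ = 18×(4^6 - 1)/(4 - 1)
= 18×(4096 - 1)/3
= 18×4095/3
= 24570

S_6 = 24570


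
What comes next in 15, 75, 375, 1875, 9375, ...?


Pattern: geometric (r=5)
Terms: 15, 75, 375, 1875, 9375
Next term = 46875

Next term = 46875


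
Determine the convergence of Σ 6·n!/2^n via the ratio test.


aₙ = 6·n!/2^n
a_{n+1}/aₙ = (n+1)!/2^(n+1) × 2^n/n!  (constant 6 cancels)
= (n+1)/2
L = lim(n→∞) (n+1)/2 = ∞
L > 1 → series DIVERGES

Diverges (ratio test: L = ∞ > 1)


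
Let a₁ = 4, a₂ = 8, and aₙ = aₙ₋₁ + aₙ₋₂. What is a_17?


Computing iteratively: 4, 8, 12, 20, 32, 52, 84, 136, 220, 356, 576, 932, ...
a_17 = 10336

a_17 = 10336


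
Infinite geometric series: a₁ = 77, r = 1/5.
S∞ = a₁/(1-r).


S∞ = a₁/(1-r) = 77/(1 - 1/5)
= 77/(4/5)
= 385/4

S∞ = 385/4


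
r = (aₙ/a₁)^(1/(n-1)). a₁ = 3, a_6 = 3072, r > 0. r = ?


r^(n-1) = aₙ/a₁
r^5 = 3072/3 = 1024
r = 1024^(1/5)
= 4

r = 4


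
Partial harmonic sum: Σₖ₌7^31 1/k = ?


Σₖ₌7^31 1/k = 1/7 + 1/8 + 1/9 + ... + 1/31
= 113879905002697/72201776446800
≈ 1.5772

Sum = 113879905002697/72201776446800 ≈ 1.5772


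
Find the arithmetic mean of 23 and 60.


AM = (23 + 60)/2 = 83/2 = 41.5

AM = 41.5


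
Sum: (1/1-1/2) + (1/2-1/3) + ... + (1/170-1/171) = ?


Telescoping: adjacent terms cancel.
= 1/1 - 1/171
= 1 - 1/171 = 170/171

Sum = 170/171


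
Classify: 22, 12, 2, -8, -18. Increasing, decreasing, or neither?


Differences: -10, -10, -10, -10
All differences < 0 → strictly DECREASING

Monotonically decreasing


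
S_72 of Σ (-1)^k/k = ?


S = -1 + 1/2 - 1/3 + 1/4 - 1/5 + 1/6 - 1/7 + 1/8 ± ...
= -0.6863
(Full series converges to -ln(2) ≈ -0.6931)

S_72 = -0.6863


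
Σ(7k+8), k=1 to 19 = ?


Σ(7k+8) = 7·Σk + 8·n
= 7·190 + 8·19
= 1330 + 152 = 1482

Σ = 1482


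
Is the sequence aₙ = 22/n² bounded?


a₁ = 22, a₂ = 22/4, a₃ = 22/9, ...
0 < aₙ ≤ 22 for all n ≥ 1
The sequence IS bounded

Bounded (0 < aₙ ≤ 22)


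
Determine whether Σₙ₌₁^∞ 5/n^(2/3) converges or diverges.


p-series test: Σ c/n^p converges if p > 1, diverges if p ≤ 1 (constant c > 0 doesn't affect convergence).
p = 2/3
2/3 ≤ 1 → DIVERGES

Diverges (p = 2/3 ≤ 1)


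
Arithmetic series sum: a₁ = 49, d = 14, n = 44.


aₙ = 49 + (44-1)×14 = 651
Sₙ = n(a₁+aₙ)/2 = 44×(49+651)/2
= 44×700/2 = 15400

S_44 = 15400


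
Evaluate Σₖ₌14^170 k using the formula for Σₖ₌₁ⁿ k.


Σₖ₌14^170 k = Σₖ₌₁^170 k − Σₖ₌₁^13 k
= 170·171/2 − 13·14/2
= 14535 − 91 = 14444

Σk = 14444


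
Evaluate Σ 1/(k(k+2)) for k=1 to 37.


1/(k(k+2)) = (1/2)·(1/k - 1/(k+2)) (partial fractions)
Telescoping: Σ = (1/2)·(1 + 1/2 - 1/38 - 1/39) = 1073/1482

Sum = 1073/1482


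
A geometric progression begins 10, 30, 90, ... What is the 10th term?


aₙ = a₁·r^(n-1)
= 10×3^9
= 10×19683
= 196830

a_10 = 196830


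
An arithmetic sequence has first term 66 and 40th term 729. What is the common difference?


d = (aₙ - a₁)/(n-1)
= (729 - 66)/(40-1)
= 663/39 = 17

d = 17


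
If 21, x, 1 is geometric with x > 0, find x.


GM = √(21×1) = √21 = 4.5826

GM = 4.5826


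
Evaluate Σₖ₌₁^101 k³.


n(n+1)/2 = 101×102/2 = 5151
Σk³ = 5151² = 26532801

Σk³ = 26532801


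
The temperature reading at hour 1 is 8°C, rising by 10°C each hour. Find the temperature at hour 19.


aₙ = a₁ + (n-1)d
= 8 + (19-1)×10
= 8 + 180
= 188

a_19 = 188


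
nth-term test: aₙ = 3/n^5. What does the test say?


lim(n→∞) 3/n^5 = 0
lim aₙ = 0 → nth-term test is INCONCLUSIVE
(Need other tests; this is actually a convergent p-series with p=5 > 1)

Inconclusive (lim aₙ = 0; need another test)


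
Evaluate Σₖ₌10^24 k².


Σₖ₌10^24 k² = Σₖ₌₁^24 k² − Σₖ₌₁^9 k²
= 24·25·49/6 − 9·10·19/6
= 4900 − 285 = 4615

Σk² = 4615


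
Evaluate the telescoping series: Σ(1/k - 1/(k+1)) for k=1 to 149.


Telescoping: adjacent terms cancel.
= 1/1 - 1/150
= 1 - 1/150 = 149/150

Sum = 149/150


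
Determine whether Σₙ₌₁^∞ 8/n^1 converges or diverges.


p-series test: Σ c/n^p converges if p > 1, diverges if p ≤ 1 (constant c > 0 doesn't affect convergence).
p = 1
1 ≤ 1 → DIVERGES

Diverges (p = 1 ≤ 1)


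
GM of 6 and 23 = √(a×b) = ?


GM = √(6×23) = √138 = 11.7473

GM = 11.7473


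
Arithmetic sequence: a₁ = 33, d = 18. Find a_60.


aₙ = a₁ + (n-1)d
= 33 + (60-1)×18
= 33 + 1062
= 1095

a_60 = 1095


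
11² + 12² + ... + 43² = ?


Σₖ₌11^43 k² = Σₖ₌₁^43 k² − Σₖ₌₁^10 k²
= 43·44·87/6 − 10·11·21/6
= 27434 − 385 = 27049

Σk² = 27049


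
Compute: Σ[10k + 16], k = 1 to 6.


Σ(10k+16) = 10·Σk + 16·n
= 10·21 + 16·6
= 210 + 96 = 306

Σ = 306


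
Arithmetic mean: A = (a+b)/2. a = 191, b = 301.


AM = (191 + 301)/2 = 492/2 = 246

AM = 246


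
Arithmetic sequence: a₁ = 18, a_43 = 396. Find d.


d = (aₙ - a₁)/(n-1)
= (396 - 18)/(43-1)
= 378/42 = 9

d = 9


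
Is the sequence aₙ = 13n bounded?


aₙ = 13n → as n→∞, aₙ→∞
No finite upper bound exists
The sequence is UNBOUNDED

Unbounded (aₙ → ∞ as n → ∞)


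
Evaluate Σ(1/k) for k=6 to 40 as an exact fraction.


Σₖ₌6^40 1/k = 1/6 + 1/7 + 1/8 + ... + 1/40
= 969115336318573/485721041551200
≈ 1.9952

Sum = 969115336318573/485721041551200 ≈ 1.9952


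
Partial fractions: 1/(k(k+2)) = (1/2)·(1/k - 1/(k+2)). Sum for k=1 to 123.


1/(k(k+2)) = (1/2)·(1/k - 1/(k+2)) (partial fractions)
Telescoping: Σ = (1/2)·(1 + 1/2 - 1/124 - 1/125) = 23001/31000

Sum = 23001/31000


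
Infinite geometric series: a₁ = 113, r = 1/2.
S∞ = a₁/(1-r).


S∞ = a₁/(1-r) = 113/(1 - 1/2)
= 113/(1/2)
= 226

S∞ = 226


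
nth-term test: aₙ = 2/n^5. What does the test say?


lim(n→∞) 2/n^5 = 0
lim aₙ = 0 → nth-term test is INCONCLUSIVE
(Need other tests; this is actually a convergent p-series with p=5 > 1)

Inconclusive (lim aₙ = 0; need another test)


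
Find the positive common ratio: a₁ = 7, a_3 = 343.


r^(n-1) = aₙ/a₁
r^2 = 343/7 = 49
r = 49^(1/2)
= ±7; taking r > 0 gives r = 7

r = 7


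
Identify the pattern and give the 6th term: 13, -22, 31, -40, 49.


Pattern: alternating sign, magnitude arithmetic (d=9)
Terms: 13, -22, 31, -40, 49
Next term = -58

Next term = -58


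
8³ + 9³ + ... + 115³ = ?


Σₖ₌8^115 k³ = [115·116/2]² − [7·8/2]²
= 44488900 − 784 = 44488116

Σk³ = 44488116


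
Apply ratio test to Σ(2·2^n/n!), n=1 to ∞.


aₙ = 2·2^n/n!
a_{n+1}/aₙ = 2^(n+1)/(n+1)! × n!/2^n  (constant 2 cancels)
= 2/(n+1)
L = lim(n→∞) 2/(n+1) = 0
L < 1 → series CONVERGES

Converges (ratio test: L = 0 < 1)


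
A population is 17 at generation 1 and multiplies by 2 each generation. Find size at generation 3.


aₙ = a₁·r^(n-1)
= 17×2^2
= 17×4
= 68

a_3 = 68


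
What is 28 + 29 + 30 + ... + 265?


Σₖ₌28^265 k = Σₖ₌₁^265 k − Σₖ₌₁^27 k
= 265·266/2 − 27·28/2
= 35245 − 378 = 34867

Σk = 34867


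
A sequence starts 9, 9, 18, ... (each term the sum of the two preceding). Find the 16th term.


Computing iteratively: 9, 9, 18, 27, 45, 72, 117, 189, 306, 495, 801, 1296, ...
a_16 = 8883

a_16 = 8883


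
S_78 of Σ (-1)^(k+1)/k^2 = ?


S = 1 - 1/4 + 1/9 - 1/16 + 1/25 - 1/36 + 1/49 - 1/64 ± ...
= 0.8224
(Full series converges to +π²/12 ≈ +0.8225)

S_78 = 0.8224


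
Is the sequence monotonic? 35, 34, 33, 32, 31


Differences: -1, -1, -1, -1
All differences < 0 → strictly DECREASING

Monotonically decreasing


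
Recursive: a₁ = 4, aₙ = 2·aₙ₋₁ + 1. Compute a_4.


Computing step by step:
a_1 = 4
a_2 = 9
a_3 = 19
a_4 = 39


a_4 = 39


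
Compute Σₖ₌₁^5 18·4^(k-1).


Sₙ = 18×(4^5 - 1)/(4 - 1)
= 18×(1024 - 1)/3
= 18×1023/3
= 6138

S_5 = 6138


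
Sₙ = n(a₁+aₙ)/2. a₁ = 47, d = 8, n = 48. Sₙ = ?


aₙ = 47 + (48-1)×8 = 423
Sₙ = n(a₁+aₙ)/2 = 48×(47+423)/2
= 48×470/2 = 11280

S_48 = 11280


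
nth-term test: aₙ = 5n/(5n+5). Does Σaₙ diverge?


lim(n→∞) 5n/(5n+5) = 5/5 = 1  (divide numerator and denominator by n)
lim aₙ = 1 ≠ 0 → series DIVERGES

Diverges (lim aₙ = 1 ≠ 0)


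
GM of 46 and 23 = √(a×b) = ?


GM = √(46×23) = √1058 = 32.5269

GM = 32.5269


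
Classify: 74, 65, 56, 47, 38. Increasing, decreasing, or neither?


Differences: -9, -9, -9, -9
All differences < 0 → strictly DECREASING

Monotonically decreasing


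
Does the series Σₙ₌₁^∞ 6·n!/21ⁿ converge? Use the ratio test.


aₙ = 6·n!/21^n
a_{n+1}/aₙ = (n+1)!/21^(n+1) × 21^n/n!  (constant 6 cancels)
= (n+1)/21
L = lim(n→∞) (n+1)/21 = ∞
L > 1 → series DIVERGES

Diverges (ratio test: L = ∞ > 1)


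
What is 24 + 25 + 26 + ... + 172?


Σₖ₌24^172 k = Σₖ₌₁^172 k − Σₖ₌₁^23 k
= 172·173/2 − 23·24/2
= 14878 − 276 = 14602

Σk = 14602


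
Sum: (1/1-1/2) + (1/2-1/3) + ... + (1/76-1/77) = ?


Telescoping: adjacent terms cancel.
= 1/1 - 1/77
= 1 - 1/77 = 76/77

Sum = 76/77


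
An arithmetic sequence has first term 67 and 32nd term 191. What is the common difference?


d = (aₙ - a₁)/(n-1)
= (191 - 67)/(32-1)
= 124/31 = 4

d = 4


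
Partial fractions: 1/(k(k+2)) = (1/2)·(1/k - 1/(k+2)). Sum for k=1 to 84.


1/(k(k+2)) = (1/2)·(1/k - 1/(k+2)) (partial fractions)
Telescoping: Σ = (1/2)·(1 + 1/2 - 1/85 - 1/86) = 5397/7310

Sum = 5397/7310


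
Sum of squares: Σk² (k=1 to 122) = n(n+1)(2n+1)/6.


n = 122
n(n+1)(2n+1)/6 = 122×123×245/6
= 3676470/6 = 612745

Σk² = 612745


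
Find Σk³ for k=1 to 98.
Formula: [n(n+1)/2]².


n(n+1)/2 = 98×99/2 = 4851
Σk³ = 4851² = 23532201

Σk³ = 23532201


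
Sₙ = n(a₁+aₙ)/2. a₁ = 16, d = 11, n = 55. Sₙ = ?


aₙ = 16 + (55-1)×11 = 610
Sₙ = n(a₁+aₙ)/2 = 55×(16+610)/2
= 55×626/2 = 17215

S_55 = 17215


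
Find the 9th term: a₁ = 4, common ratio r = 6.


aₙ = a₁·r^(n-1)
= 4×6^8
= 4×1679616
= 6718464

a_9 = 6718464


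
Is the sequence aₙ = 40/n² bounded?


a₁ = 40, a₂ = 40/4, a₃ = 40/9, ...
0 < aₙ ≤ 40 for all n ≥ 1
The sequence IS bounded

Bounded (0 < aₙ ≤ 40)


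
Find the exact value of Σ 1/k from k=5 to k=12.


Σₖ₌5^12 1/k = 1/5 + 1/6 + 1/7 + 1/8 + 1/9 + 1/10 + 1/11 + 1/12
= 28271/27720
≈ 1.0199

Sum = 28271/27720 ≈ 1.0199


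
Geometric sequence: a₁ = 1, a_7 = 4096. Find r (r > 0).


r^(n-1) = aₙ/a₁
r^6 = 4096/1 = 4096
r = 4096^(1/6)
= ±4; taking r > 0 gives r = 4

r = 4


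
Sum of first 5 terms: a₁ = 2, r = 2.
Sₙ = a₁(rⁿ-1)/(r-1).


Sₙ = 2×(2^5 - 1)/(2 - 1)
= 2×(32 - 1)/1
= 2×31/1
= 62

S_5 = 62


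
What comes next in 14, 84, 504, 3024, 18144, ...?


Pattern: geometric (r=6)
Terms: 14, 84, 504, 3024, 18144
Next term = 108864

Next term = 108864


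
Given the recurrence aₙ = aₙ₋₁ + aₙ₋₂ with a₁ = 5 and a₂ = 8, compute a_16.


Computing iteratively: 5, 8, 13, 21, 34, 55, 89, 144, 233, 377, 610, 987, ...
a_16 = 6765

a_16 = 6765


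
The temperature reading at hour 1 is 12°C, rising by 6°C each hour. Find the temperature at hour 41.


aₙ = a₁ + (n-1)d
= 12 + (41-1)×6
= 12 + 240
= 252

a_41 = 252


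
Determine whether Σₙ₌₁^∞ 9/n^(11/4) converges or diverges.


p-series test: Σ c/n^p converges if p > 1, diverges if p ≤ 1 (constant c > 0 doesn't affect convergence).
p = 11/4
11/4 > 1 → CONVERGES

Converges (p = 11/4 > 1)


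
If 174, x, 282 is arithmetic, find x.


AM = (174 + 282)/2 = 456/2 = 228

AM = 228


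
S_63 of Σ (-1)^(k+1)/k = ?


S = 1 - 1/2 + 1/3 - 1/4 + 1/5 - 1/6 + 1/7 - 1/8 ± ...
= 0.701
(Full series converges to +ln(2) ≈ +0.6931)

S_63 = 0.701


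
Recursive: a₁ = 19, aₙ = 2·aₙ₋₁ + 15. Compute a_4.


Computing step by step:
a_1 = 19
a_2 = 53
a_3 = 121
a_4 = 257


a_4 = 257


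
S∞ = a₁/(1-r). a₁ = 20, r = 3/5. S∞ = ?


S∞ = a₁/(1-r) = 20/(1 - 3/5)
= 20/(2/5)
= 50

S∞ = 50


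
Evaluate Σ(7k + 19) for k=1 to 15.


Σ(7k+19) = 7·Σk + 19·n
= 7·120 + 19·15
= 840 + 285 = 1125

Σ = 1125


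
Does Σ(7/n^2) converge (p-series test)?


p-series test: Σ c/n^p converges if p > 1, diverges if p ≤ 1 (constant c > 0 doesn't affect convergence).
p = 2
2 > 1 → CONVERGES

Converges (p = 2 > 1)


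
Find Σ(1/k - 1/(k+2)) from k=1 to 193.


Telescoping with gap 2: two head and two tail terms survive.
= (1 + 1/2) - (1/194 + 1/195)
= 3/2 - 1/194 - 1/195 = 28178/18915

Sum = 28178/18915


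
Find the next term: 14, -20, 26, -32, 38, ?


Pattern: alternating sign, magnitude arithmetic (d=6)
Terms: 14, -20, 26, -32, 38
Next term = -44

Next term = -44


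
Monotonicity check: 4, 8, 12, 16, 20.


Differences: 4, 4, 4, 4
All differences > 0 → strictly INCREASING

Monotonically increasing


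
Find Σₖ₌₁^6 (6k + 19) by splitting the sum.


Σ(6k+19) = 6·Σk + 19·n
= 6·21 + 19·6
= 126 + 114 = 240

Σ = 240


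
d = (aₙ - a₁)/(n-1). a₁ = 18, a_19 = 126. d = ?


d = (aₙ - a₁)/(n-1)
= (126 - 18)/(19-1)
= 108/18 = 6

d = 6


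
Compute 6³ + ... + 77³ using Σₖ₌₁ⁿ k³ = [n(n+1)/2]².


Σₖ₌6^77 k³ = [77·78/2]² − [5·6/2]²
= 9018009 − 225 = 9017784

Σk³ = 9017784


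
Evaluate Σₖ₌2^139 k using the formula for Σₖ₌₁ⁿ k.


Σₖ₌2^139 k = Σₖ₌₁^139 k − Σₖ₌₁^1 k
= 139·140/2 − 1·2/2
= 9730 − 1 = 9729

Σk = 9729


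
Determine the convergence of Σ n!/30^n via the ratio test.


aₙ = n!/30^n
a_{n+1}/aₙ = (n+1)!/30^(n+1) × 30^n/n!
= (n+1)/30
L = lim(n→∞) (n+1)/30 = ∞
L > 1 → series DIVERGES

Diverges (ratio test: L = ∞ > 1)


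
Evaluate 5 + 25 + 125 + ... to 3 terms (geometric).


Sₙ = 5×(5^3 - 1)/(5 - 1)
= 5×(125 - 1)/4
= 5×124/4
= 155

S_3 = 155


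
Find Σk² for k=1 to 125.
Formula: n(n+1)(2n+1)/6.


n = 125
n(n+1)(2n+1)/6 = 125×126×251/6
= 3953250/6 = 658875

Σk² = 658875


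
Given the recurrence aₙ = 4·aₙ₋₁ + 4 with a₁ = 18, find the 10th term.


Computing step by step:
a_1 = 18
a_2 = 76
a_3 = 308
a_4 = 1236
a_5 = 4948
a_6 = 19796
a_7 = 79188
a_8 = 316756
a_9 = 1267028
a_10 = 5068116


a_10 = 5068116


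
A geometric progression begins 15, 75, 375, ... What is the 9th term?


aₙ = a₁·r^(n-1)
= 15×5^8
= 15×390625
= 5859375

a_9 = 5859375


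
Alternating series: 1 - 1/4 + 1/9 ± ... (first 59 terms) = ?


S = 1 - 1/4 + 1/9 - 1/16 + 1/25 - 1/36 + 1/49 - 1/64 ± ...
= 0.8226
(Full series converges to +π²/12 ≈ +0.8225)

S_59 = 0.8226


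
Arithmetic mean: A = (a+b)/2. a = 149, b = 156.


AM = (149 + 156)/2 = 305/2 = 152.5

AM = 152.5


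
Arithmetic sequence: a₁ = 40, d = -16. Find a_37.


aₙ = a₁ + (n-1)d
= 40 + (37-1)×-16
= 40 - 576
= -536

a_37 = -536


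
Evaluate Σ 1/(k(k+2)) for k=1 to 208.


1/(k(k+2)) = (1/2)·(1/k - 1/(k+2)) (partial fractions)
Telescoping: Σ = (1/2)·(1 + 1/2 - 1/209 - 1/210) = 16354/21945

Sum = 16354/21945


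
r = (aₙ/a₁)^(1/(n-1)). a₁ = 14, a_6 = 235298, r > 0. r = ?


r^(n-1) = aₙ/a₁
r^5 = 235298/14 = 16807
r = 16807^(1/5)
= 7

r = 7


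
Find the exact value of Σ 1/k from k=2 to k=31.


Σₖ₌2^31 1/k = 1/2 + 1/3 + 1/4 + ... + 1/31
= 218572480850557/72201776446800
≈ 3.0272

Sum = 218572480850557/72201776446800 ≈ 3.0272


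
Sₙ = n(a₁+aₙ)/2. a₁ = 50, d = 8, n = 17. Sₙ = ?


aₙ = 50 + (17-1)×8 = 178
Sₙ = n(a₁+aₙ)/2 = 17×(50+178)/2
= 17×228/2 = 1938

S_17 = 1938


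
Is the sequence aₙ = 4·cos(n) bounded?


For all n, -1 ≤ cos(n) ≤ 1, so -4 ≤ 4·cos(n) ≤ 4
Lower bound: -4, Upper bound: 4
The sequence IS bounded

Bounded (-4 ≤ aₙ ≤ 4)


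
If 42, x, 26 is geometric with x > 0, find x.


GM = √(42×26) = √1092 = 33.0454

GM = 33.0454


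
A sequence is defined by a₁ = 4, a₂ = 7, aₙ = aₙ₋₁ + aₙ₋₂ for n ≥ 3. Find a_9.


Computing iteratively: 4, 7, 11, 18, 29, 47, 76, 123, 199
a_9 = 199

a_9 = 199


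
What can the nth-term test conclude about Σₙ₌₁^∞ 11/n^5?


lim(n→∞) 11/n^5 = 0
lim aₙ = 0 → nth-term test is INCONCLUSIVE
(Need other tests; this is actually a convergent p-series with p=5 > 1)

Inconclusive (lim aₙ = 0; need another test)


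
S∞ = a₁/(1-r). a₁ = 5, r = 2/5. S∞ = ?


S∞ = a₁/(1-r) = 5/(1 - 2/5)
= 5/(3/5)
= 25/3

S∞ = 25/3


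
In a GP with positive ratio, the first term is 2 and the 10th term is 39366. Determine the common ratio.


r^(n-1) = aₙ/a₁
r^9 = 39366/2 = 19683
r = 19683^(1/9)
= 3

r = 3


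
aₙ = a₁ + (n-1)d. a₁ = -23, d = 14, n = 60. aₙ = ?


aₙ = a₁ + (n-1)d
= -23 + (60-1)×14
= -23 + 826
= 803

a_60 = 803


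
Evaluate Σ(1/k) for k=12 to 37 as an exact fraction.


Σₖ₌12^37 1/k = 1/12 + 1/13 + 1/14 + ... + 1/37
= 901969934628929/763275922437600
≈ 1.1817

Sum = 901969934628929/763275922437600 ≈ 1.1817


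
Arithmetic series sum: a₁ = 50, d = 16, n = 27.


aₙ = 50 + (27-1)×16 = 466
Sₙ = n(a₁+aₙ)/2 = 27×(50+466)/2
= 27×516/2 = 6966

S_27 = 6966


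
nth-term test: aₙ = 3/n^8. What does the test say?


lim(n→∞) 3/n^8 = 0
lim aₙ = 0 → nth-term test is INCONCLUSIVE
(Need other tests; this is actually a convergent p-series with p=8 > 1)

Inconclusive (lim aₙ = 0; need another test)


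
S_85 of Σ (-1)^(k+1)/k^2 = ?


S = 1 - 1/4 + 1/9 - 1/16 + 1/25 - 1/36 + 1/49 - 1/64 ± ...
= 0.8225
(Full series converges to +π²/12 ≈ +0.8225)

S_85 = 0.8225


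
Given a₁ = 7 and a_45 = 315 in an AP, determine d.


d = (aₙ - a₁)/(n-1)
= (315 - 7)/(45-1)
= 308/44 = 7

d = 7


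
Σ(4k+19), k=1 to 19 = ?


Σ(4k+19) = 4·Σk + 19·n
= 4·190 + 19·19
= 760 + 361 = 1121

Σ = 1121


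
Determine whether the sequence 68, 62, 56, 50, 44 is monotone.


Differences: -6, -6, -6, -6
All differences < 0 → strictly DECREASING

Monotonically decreasing


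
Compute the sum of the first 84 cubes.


n(n+1)/2 = 84×85/2 = 3570
Σk³ = 3570² = 12744900

Σk³ = 12744900


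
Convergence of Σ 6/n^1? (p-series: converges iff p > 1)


p-series test: Σ c/n^p converges if p > 1, diverges if p ≤ 1 (constant c > 0 doesn't affect convergence).
p = 1
1 ≤ 1 → DIVERGES

Diverges (p = 1 ≤ 1)


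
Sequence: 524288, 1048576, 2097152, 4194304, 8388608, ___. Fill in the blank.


Pattern: powers of 2: 2ⁿ
Terms: 524288, 1048576, 2097152, 4194304, 8388608
Next term = 16777216

Next term = 16777216


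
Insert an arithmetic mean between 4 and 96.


AM = (4 + 96)/2 = 100/2 = 50

AM = 50


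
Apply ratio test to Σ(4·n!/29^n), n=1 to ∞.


aₙ = 4·n!/29^n
a_{n+1}/aₙ = (n+1)!/29^(n+1) × 29^n/n!  (constant 4 cancels)
= (n+1)/29
L = lim(n→∞) (n+1)/29 = ∞
L > 1 → series DIVERGES

Diverges (ratio test: L = ∞ > 1)


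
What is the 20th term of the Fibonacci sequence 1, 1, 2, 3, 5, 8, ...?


Fibonacci sequence: 1, 1, 2, 3, 5, 8, 13, 21, 34, 55, 89, ...
F(20) = 6765

F(20) = 6765


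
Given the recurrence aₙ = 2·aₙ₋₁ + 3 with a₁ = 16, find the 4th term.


Computing step by step:
a_1 = 16
a_2 = 35
a_3 = 73
a_4 = 149


a_4 = 149


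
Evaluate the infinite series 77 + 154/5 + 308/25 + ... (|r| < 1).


S∞ = a₁/(1-r) = 77/(1 - 2/5)
= 77/(3/5)
= 385/3

S∞ = 385/3


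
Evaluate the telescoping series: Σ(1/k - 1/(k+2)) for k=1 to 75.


Telescoping with gap 2: two head and two tail terms survive.
= (1 + 1/2) - (1/76 + 1/77)
= 3/2 - 1/76 - 1/77 = 8625/5852

Sum = 8625/5852


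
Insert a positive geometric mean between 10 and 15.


GM = √(10×15) = √150 = 12.2474

GM = 12.2474


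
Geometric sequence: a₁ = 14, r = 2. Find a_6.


aₙ = a₁·r^(n-1)
= 14×2^5
= 14×32
= 448

a_6 = 448


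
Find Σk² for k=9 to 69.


Σₖ₌9^69 k² = Σₖ₌₁^69 k² − Σₖ₌₁^8 k²
= 69·70·139/6 − 8·9·17/6
= 111895 − 204 = 111691

Σk² = 111691


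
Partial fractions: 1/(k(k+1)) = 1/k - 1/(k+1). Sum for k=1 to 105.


1/(k(k+1)) = 1/k - 1/(k+1) (partial fractions)
Telescoping: Σ = 1 - 1/106 = 105/106

Sum = 105/106


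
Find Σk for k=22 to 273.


Σₖ₌22^273 k = Σₖ₌₁^273 k − Σₖ₌₁^21 k
= 273·274/2 − 21·22/2
= 37401 − 231 = 37170

Σk = 37170


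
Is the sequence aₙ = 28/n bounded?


a₁ = 28, a₂ = 28/2, a₃ = 28/3, ...
0 < aₙ ≤ 28 for all n ≥ 1
Lower bound: 0, Upper bound: 28
The sequence IS bounded

Bounded (0 < aₙ ≤ 28)


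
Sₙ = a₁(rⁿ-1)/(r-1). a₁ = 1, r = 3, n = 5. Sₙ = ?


Sₙ = 1×(3^5 - 1)/(3 - 1)
= 1×(243 - 1)/2
= 1×242/2
= 121

S_5 = 121


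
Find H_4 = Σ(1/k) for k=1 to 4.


H_4 = 1/1 + 1/2 + 1/3 + 1/4
= 25/12
≈ 2.0833

H_4 = 25/12 ≈ 2.0833


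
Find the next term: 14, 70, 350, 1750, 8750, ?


Pattern: geometric (r=5)
Terms: 14, 70, 350, 1750, 8750
Next term = 43750

Next term = 43750


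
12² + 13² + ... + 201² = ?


Σₖ₌12^201 k² = Σₖ₌₁^201 k² − Σₖ₌₁^11 k²
= 201·202·403/6 − 11·12·23/6
= 2727101 − 506 = 2726595

Σk² = 2726595


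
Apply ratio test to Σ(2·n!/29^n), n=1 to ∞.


aₙ = 2·n!/29^n
a_{n+1}/aₙ = (n+1)!/29^(n+1) × 29^n/n!  (constant 2 cancels)
= (n+1)/29
L = lim(n→∞) (n+1)/29 = ∞
L > 1 → series DIVERGES

Diverges (ratio test: L = ∞ > 1)


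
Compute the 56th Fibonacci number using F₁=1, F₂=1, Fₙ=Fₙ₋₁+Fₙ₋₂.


Fibonacci sequence: 1, 1, 2, 3, 5, 8, 13, 21, 34, 55, 89, ...
F(56) = 225851433717

F(56) = 225851433717


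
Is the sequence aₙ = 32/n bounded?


a₁ = 32, a₂ = 32/2, a₃ = 32/3, ...
0 < aₙ ≤ 32 for all n ≥ 1
Lower bound: 0, Upper bound: 32
The sequence IS bounded

Bounded (0 < aₙ ≤ 32)


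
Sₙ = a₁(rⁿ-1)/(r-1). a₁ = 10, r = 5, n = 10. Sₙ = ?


Sₙ = 10×(5^10 - 1)/(5 - 1)
= 10×(9765625 - 1)/4
= 10×9765624/4
= 24414060

S_10 = 24414060


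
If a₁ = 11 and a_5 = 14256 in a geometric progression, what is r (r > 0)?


r^(n-1) = aₙ/a₁
r^4 = 14256/11 = 1296
r = 1296^(1/4)
= ±6; taking r > 0 gives r = 6

r = 6
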